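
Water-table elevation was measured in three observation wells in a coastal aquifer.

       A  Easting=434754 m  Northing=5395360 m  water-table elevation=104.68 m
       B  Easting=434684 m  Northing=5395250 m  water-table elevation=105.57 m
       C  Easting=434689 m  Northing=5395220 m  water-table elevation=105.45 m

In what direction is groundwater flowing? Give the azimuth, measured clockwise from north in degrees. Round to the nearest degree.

With h = a·x + b·y + c and A as origin, the differences give:
  (-70)·a + (-110)·b = +0.89
  (-65)·a + (-140)·b = +0.77
Eliminate b (×(-140) and ×(-110), subtract): 2650·a = -39.900 → a = ∂h/∂x = -0.01506
Back-substitute: b = ∂h/∂y = +0.001491.
Flow direction (−∇h) has components (+0.01506 E, -0.001491 N).
Azimuth = atan2(E, N) = atan2(+0.01506, -0.001491) = 95.7° ≈ 096°.

096°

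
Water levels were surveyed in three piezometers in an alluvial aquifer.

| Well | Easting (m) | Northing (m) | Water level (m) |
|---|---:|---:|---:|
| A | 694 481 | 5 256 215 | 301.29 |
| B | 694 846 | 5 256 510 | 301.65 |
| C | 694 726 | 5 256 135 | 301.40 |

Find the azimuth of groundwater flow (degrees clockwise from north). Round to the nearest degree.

232°

Taking A as reference: B−A = (365, 295, +0.36); C−A = (245, -80, +0.11).
Solve a·Δx + b·Δy = Δh: det = 365·(-80) − 245·295 = -101475.
∂h/∂x = [(+0.36)·(-80) − (+0.11)·295] / -101475 = +0.0006036
∂h/∂y = [365·(+0.11) − 245·(+0.36)] / -101475 = +0.0004735
Flow direction (−∇h) has components (-0.0006036 E, -0.0004735 N).
Azimuth = atan2(E, N) = atan2(-0.0006036, -0.0004735) = 231.9° ≈ 232°.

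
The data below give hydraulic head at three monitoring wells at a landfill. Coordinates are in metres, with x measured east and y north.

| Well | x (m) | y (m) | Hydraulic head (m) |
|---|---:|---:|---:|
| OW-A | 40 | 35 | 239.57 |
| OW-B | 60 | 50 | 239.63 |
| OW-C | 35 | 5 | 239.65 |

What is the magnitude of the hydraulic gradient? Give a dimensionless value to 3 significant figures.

0.00676

Taking OW-A as reference: OW-B−OW-A = (20, 15, +0.06); OW-C−OW-A = (-5, -30, +0.08).
Determinant of the coordinate differences = 20·(-30) − (-5)·15 = -525.
∂h/∂x = [(+0.06)·(-30) − (+0.08)·15] / -525 = +0.005714
∂h/∂y = [20·(+0.08) − (-5)·(+0.06)] / -525 = -0.003619
|∇h| = √(0.005714² + -0.003619²) = 0.006764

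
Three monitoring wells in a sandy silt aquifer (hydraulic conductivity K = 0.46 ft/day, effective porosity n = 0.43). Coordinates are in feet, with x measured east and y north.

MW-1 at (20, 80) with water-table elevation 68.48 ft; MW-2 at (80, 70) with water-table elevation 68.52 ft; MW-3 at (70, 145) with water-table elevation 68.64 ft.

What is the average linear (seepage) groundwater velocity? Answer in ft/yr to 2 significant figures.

Taking MW-1 as reference: MW-2−MW-1 = (60, -10, +0.04); MW-3−MW-1 = (50, 65, +0.16).
Determinant of the coordinate differences = 60·65 − 50·(-10) = 4400.
∂h/∂x = [(+0.04)·65 − (+0.16)·(-10)] / 4400 = +0.0009545
∂h/∂y = [60·(+0.16) − 50·(+0.04)] / 4400 = +0.001727
|∇h| = √(0.0009545² + 0.001727²) = 0.001973
Seepage velocity v = K·i/n = 0.46 × 0.001973 / 0.43 = 0.002111 ft/day = 0.771 ft/yr.

0.77 ft/yr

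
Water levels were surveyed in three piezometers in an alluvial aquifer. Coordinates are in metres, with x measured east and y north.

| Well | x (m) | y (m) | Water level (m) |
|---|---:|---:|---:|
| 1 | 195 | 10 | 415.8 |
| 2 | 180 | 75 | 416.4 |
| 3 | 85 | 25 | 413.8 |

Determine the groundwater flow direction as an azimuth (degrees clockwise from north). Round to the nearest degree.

235°

With h = a·x + b·y + c and 1 as origin, the differences give:
  (-15)·a + 65·b = +0.6
  (-110)·a + 15·b = -2.0
Eliminate b (×15 and ×65, subtract): 6925·a = 139.00 → a = ∂h/∂x = +0.02007
Back-substitute: b = ∂h/∂y = +0.01386.
Flow direction (−∇h) has components (-0.02007 E, -0.01386 N).
Azimuth = atan2(E, N) = atan2(-0.02007, -0.01386) = 235.4° ≈ 235°.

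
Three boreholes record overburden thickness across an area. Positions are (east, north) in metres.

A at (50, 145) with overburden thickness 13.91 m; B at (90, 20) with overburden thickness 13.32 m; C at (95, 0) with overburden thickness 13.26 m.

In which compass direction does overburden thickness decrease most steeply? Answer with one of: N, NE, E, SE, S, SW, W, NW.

E

Three-point gradient (reference A): Δ to B = (40, -125, -0.59), Δ to C = (45, -145, -0.65).
∂d/∂x = -0.02457, ∂d/∂y = -0.003143 (det = -175).
Steepest decrease is along −∇f = (+0.02457 E, +0.003143 N) → east.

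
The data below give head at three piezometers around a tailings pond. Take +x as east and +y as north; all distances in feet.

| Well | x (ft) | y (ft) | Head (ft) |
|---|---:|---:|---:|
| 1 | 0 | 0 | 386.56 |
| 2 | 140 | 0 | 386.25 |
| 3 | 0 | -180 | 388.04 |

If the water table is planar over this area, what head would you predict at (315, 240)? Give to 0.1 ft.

∂h/∂x = (386.25 − 386.56) / (140 − 0) = -0.002214
∂h/∂y = (388.04 − 386.56) / (-180 − 0) = -0.008222
h(315, 240) = 386.56 + (-0.002214)·(315) + (-0.008222)·(240) = 386.56 -0.698 -1.973 = 383.889 ft.

383.9 ft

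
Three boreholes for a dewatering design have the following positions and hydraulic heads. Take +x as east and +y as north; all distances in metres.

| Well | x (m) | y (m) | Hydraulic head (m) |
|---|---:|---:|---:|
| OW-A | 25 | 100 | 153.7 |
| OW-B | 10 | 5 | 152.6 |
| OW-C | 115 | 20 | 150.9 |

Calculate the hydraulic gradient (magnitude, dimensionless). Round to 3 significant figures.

0.0233

With h = a·x + b·y + c and OW-A as origin, the differences give:
  (-15)·a + (-95)·b = -1.1
  90·a + (-80)·b = -2.8
Eliminate b (×(-80) and ×(-95), subtract): 9750·a = -178.00 → a = ∂h/∂x = -0.01826
Back-substitute: b = ∂h/∂y = +0.01446.
|∇h| = √(-0.01826² + 0.01446²) = 0.02329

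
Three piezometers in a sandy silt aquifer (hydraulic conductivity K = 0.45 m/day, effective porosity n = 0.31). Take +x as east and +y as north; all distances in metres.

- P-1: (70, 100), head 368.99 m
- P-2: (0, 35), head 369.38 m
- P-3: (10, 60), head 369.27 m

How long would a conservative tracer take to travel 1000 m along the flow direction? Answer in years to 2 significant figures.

Taking P-1 as reference: P-2−P-1 = (-70, -65, +0.39); P-3−P-1 = (-60, -40, +0.28).
Solve a·Δx + b·Δy = Δh: det = (-70)·(-40) − (-60)·(-65) = -1100.
∂h/∂x = [(+0.39)·(-40) − (+0.28)·(-65)] / -1100 = -0.002364
∂h/∂y = [(-70)·(+0.28) − (-60)·(+0.39)] / -1100 = -0.003455
|∇h| = √(-0.002364² + -0.003455²) = 0.004186
Seepage velocity v = K·i/n = 0.45 × 0.004186 / 0.31 = 0.006076 m/day.
t = 1000 / 0.006076 = 1.646e+05 days = 451 years.

450 years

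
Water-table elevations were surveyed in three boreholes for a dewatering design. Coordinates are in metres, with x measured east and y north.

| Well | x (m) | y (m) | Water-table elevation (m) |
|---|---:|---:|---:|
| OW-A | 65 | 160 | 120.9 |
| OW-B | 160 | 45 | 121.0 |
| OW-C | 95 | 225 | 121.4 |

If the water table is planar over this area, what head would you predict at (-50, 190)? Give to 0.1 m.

120.3 m

With h = a·x + b·y + c and OW-A as origin, the differences give:
  95·a + (-115)·b = +0.1
  30·a + 65·b = +0.5
Eliminate b (×65 and ×(-115), subtract): 9625·a = 64.00 → a = ∂h/∂x = +0.006649
Back-substitute: b = ∂h/∂y = +0.004623.
h(-50, 190) = 120.9 + (+0.006649)·(-115) + (+0.004623)·(30) = 120.9 -0.765 +0.139 = 120.274 m.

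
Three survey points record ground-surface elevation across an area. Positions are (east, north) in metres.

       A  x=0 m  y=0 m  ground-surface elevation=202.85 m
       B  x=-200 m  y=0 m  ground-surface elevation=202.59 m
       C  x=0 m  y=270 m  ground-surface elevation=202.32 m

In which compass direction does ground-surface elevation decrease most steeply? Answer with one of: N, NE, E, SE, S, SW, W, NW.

NW

∂z/∂x = (202.59 − 202.85) / (-200 − 0) = +0.001300
∂z/∂y = (202.32 − 202.85) / (270 − 0) = -0.001963
Steepest decrease is along −∇f = (-0.001300 E, +0.001963 N) → northwest.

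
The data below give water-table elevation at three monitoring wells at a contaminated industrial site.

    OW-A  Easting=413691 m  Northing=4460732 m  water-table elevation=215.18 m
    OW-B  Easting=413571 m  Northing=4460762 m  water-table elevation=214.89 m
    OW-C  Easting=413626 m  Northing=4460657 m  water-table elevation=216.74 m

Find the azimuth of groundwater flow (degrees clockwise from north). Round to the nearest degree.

007°

With h = a·x + b·y + c and OW-A as origin, the differences give:
  (-120)·a + 30·b = -0.29
  (-65)·a + (-75)·b = +1.56
Eliminate b (×(-75) and ×30, subtract): 10950·a = -25.050 → a = ∂h/∂x = -0.002288
Back-substitute: b = ∂h/∂y = -0.01882.
Flow direction (−∇h) has components (+0.002288 E, +0.01882 N).
Azimuth = atan2(E, N) = atan2(+0.002288, +0.01882) = 6.9° ≈ 007°.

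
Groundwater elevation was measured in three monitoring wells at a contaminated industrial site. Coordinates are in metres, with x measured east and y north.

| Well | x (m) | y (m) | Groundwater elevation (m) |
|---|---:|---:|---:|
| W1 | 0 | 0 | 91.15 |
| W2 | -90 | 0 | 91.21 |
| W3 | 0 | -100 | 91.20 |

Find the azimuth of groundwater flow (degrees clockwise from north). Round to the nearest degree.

053°

∂h/∂x = (91.21 − 91.15) / (-90 − 0) = -0.0006667
∂h/∂y = (91.20 − 91.15) / (-100 − 0) = -0.0005000
Flow direction (−∇h) has components (+0.0006667 E, +0.0005000 N).
Azimuth = atan2(E, N) = atan2(+0.0006667, +0.0005000) = 53.1° ≈ 053°.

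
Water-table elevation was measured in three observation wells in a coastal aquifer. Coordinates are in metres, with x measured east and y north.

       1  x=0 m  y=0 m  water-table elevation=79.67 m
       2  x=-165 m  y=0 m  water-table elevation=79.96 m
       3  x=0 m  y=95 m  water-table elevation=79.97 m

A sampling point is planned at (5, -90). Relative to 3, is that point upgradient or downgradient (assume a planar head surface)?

downgradient

∂h/∂x = (79.96 − 79.67) / (-165 − 0) = -0.001758
∂h/∂y = (79.97 − 79.67) / (95 − 0) = +0.003158
Head at (5, -90) = 79.67 + (-0.001758)·(5) + (+0.003158)·(-90) = 79.38 m.
That is lower than the 79.97 m at 3, so the point is downgradient.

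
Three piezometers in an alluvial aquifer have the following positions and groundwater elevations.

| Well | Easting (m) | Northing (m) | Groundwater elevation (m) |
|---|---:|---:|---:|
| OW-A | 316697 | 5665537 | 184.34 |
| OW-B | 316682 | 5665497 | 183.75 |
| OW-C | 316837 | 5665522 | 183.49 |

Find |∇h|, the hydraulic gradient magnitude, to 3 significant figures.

0.0169

With h = a·x + b·y + c and OW-A as origin, the differences give:
  (-15)·a + (-40)·b = -0.59
  140·a + (-15)·b = -0.85
Eliminate b (×(-15) and ×(-40), subtract): 5825·a = -25.150 → a = ∂h/∂x = -0.004318
Back-substitute: b = ∂h/∂y = +0.01637.
|∇h| = √(-0.004318² + 0.01637²) = 0.01693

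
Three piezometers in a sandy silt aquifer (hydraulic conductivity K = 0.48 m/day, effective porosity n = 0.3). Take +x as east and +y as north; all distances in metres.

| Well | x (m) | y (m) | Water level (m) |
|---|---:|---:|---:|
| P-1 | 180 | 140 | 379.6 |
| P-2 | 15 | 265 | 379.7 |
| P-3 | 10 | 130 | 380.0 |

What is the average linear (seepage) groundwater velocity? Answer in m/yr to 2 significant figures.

1.8 m/yr

Three-point gradient (reference P-1): Δ to P-2 = (-165, 125, +0.1), Δ to P-3 = (-170, -10, +0.4).
∂h/∂x = -0.002227, ∂h/∂y = -0.002140 (det = 22900).
|∇h| = √(-0.002227² + -0.002140²) = 0.003089
Seepage velocity v = K·i/n = 0.48 × 0.003089 / 0.3 = 0.004942 m/day = 1.805 m/yr.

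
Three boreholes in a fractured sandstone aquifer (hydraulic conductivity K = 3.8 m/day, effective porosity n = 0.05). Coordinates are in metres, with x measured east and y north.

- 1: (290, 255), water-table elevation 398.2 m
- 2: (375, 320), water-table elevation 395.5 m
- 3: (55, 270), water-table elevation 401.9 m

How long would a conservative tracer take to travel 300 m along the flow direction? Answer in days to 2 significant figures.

With h = a·x + b·y + c and 1 as origin, the differences give:
  85·a + 65·b = -2.7
  (-235)·a + 15·b = +3.7
Eliminate b (×15 and ×65, subtract): 16550·a = -281.00 → a = ∂h/∂x = -0.01698
Back-substitute: b = ∂h/∂y = -0.01934.
|∇h| = √(-0.01698² + -0.01934²) = 0.02574
Seepage velocity v = K·i/n = 3.8 × 0.02574 / 0.05 = 1.956 m/day.
t = 300 / 1.956 = 153.4 days.

150 days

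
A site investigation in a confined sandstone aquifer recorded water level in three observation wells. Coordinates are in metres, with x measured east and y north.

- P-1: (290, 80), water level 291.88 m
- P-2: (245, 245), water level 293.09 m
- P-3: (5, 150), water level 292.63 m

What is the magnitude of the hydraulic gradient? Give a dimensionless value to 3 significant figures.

0.00715

With h = a·x + b·y + c and P-1 as origin, the differences give:
  (-45)·a + 165·b = +1.21
  (-285)·a + 70·b = +0.75
Eliminate b (×70 and ×165, subtract): 43875·a = -39.050 → a = ∂h/∂x = -0.0008900
Back-substitute: b = ∂h/∂y = +0.007091.
|∇h| = √(-0.0008900² + 0.007091²) = 0.007147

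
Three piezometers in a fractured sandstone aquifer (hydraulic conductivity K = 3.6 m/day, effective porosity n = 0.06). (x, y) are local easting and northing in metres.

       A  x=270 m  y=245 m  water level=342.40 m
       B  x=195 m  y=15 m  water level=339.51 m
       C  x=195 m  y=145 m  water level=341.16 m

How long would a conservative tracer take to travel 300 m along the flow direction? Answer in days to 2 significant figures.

390 days

Taking A as reference: B−A = (-75, -230, -2.89); C−A = (-75, -100, -1.24).
Determinant of the coordinate differences = (-75)·(-100) − (-75)·(-230) = -9750.
∂h/∂x = [(-2.89)·(-100) − (-1.24)·(-230)] / -9750 = -0.0003897
∂h/∂y = [(-75)·(-1.24) − (-75)·(-2.89)] / -9750 = +0.01269
|∇h| = √(-0.0003897² + 0.01269²) = 0.0127
Seepage velocity v = K·i/n = 3.6 × 0.0127 / 0.06 = 0.762 m/day.
t = 300 / 0.762 = 393.7 days.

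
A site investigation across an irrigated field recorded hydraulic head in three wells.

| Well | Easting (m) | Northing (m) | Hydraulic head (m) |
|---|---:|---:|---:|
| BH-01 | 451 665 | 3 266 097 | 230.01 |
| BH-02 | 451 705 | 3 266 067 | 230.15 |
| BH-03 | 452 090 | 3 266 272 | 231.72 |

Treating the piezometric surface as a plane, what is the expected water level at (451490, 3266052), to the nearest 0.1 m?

229.3 m

Three-point gradient (reference BH-01): Δ to BH-02 = (40, -30, +0.14), Δ to BH-03 = (425, 175, +1.71).
∂h/∂x = +0.003838, ∂h/∂y = +0.0004506 (det = 19750).
h(451490, 3266052) = 230.01 + (+0.003838)·(-175) + (+0.0004506)·(-45) = 230.01 -0.672 -0.020 = 229.318 m.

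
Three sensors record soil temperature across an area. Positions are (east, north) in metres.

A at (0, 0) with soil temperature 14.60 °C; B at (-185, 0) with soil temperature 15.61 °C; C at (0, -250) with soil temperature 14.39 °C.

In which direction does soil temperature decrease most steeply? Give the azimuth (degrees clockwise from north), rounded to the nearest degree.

099°

∂T/∂x = (15.61 − 14.60) / (-185 − 0) = -0.005459
∂T/∂y = (14.39 − 14.60) / (-250 − 0) = +0.0008400
Steepest decrease is along −∇f: components (+0.005459 E, -0.0008400 N).
Azimuth = atan2(+0.005459, -0.0008400) = 98.7° ≈ 099°.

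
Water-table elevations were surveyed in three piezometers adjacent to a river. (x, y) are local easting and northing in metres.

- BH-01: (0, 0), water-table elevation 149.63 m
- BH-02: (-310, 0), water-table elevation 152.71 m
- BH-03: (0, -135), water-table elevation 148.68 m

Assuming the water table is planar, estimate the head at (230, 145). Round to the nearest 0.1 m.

∂h/∂x = (152.71 − 149.63) / (-310 − 0) = -0.009935
∂h/∂y = (148.68 − 149.63) / (-135 − 0) = +0.007037
h(230, 145) = 149.63 + (-0.009935)·(230) + (+0.007037)·(145) = 149.63 -2.285 +1.020 = 148.365 m.

148.4 m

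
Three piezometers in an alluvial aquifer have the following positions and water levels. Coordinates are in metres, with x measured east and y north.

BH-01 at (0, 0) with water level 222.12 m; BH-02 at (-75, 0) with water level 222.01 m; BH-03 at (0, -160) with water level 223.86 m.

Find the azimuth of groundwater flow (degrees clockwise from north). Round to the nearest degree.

352°

∂h/∂x = (222.01 − 222.12) / (-75 − 0) = +0.001467
∂h/∂y = (223.86 − 222.12) / (-160 − 0) = -0.01088
Flow direction (−∇h) has components (-0.001467 E, +0.01088 N).
Azimuth = atan2(E, N) = atan2(-0.001467, +0.01088) = 352.3° ≈ 352°.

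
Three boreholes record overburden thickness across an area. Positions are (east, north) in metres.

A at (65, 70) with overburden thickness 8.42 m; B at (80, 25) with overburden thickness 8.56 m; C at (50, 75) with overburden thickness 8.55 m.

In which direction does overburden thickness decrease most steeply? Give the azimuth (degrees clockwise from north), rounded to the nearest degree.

058°

Differences from A: to B (Δx, Δy, Δh) = (15, -45, +0.14); to C = (-15, 5, +0.13).
Solve a·Δx + b·Δy = Δd: det = 15·5 − (-15)·(-45) = -600.
∂d/∂x = [(+0.14)·5 − (+0.13)·(-45)] / -600 = -0.01092
∂d/∂y = [15·(+0.13) − (-15)·(+0.14)] / -600 = -0.006750
Steepest decrease is along −∇f: components (+0.01092 E, +0.006750 N).
Azimuth = atan2(+0.01092, +0.006750) = 58.3° ≈ 058°.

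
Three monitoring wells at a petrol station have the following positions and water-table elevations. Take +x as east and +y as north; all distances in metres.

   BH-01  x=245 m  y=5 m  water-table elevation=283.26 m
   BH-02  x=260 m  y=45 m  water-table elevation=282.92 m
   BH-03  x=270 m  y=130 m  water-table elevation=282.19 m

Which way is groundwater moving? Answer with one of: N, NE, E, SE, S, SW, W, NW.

Differences from BH-01: to BH-02 (Δx, Δy, Δh) = (15, 40, -0.34); to BH-03 = (25, 125, -1.07).
Solve a·Δx + b·Δy = Δh: det = 15·125 − 25·40 = 875.
∂h/∂x = [(-0.34)·125 − (-1.07)·40] / 875 = +0.0003429
∂h/∂y = [15·(-1.07) − 25·(-0.34)] / 875 = -0.008629
Flow = −∇h = (-0.0003429 east, +0.008629 north), which points north.

N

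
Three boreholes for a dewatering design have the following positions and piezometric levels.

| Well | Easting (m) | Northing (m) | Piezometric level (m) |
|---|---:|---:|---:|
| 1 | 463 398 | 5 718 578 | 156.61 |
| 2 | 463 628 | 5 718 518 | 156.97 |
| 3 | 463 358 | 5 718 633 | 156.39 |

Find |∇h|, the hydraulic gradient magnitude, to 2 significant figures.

0.0036

Taking 1 as reference: 2−1 = (230, -60, +0.36); 3−1 = (-40, 55, -0.22).
Solve a·Δx + b·Δy = Δh: det = 230·55 − (-40)·(-60) = 10250.
∂h/∂x = [(+0.36)·55 − (-0.22)·(-60)] / 10250 = +0.0006439
∂h/∂y = [230·(-0.22) − (-40)·(+0.36)] / 10250 = -0.003532
|∇h| = √(0.0006439² + -0.003532²) = 0.00359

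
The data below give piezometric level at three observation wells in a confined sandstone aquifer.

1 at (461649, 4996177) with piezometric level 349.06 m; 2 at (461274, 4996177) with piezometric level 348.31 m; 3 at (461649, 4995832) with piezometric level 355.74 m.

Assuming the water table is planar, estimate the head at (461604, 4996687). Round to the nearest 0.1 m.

∂h/∂x = (348.31 − 349.06) / (461274 − 461649) = +0.002000
∂h/∂y = (355.74 − 349.06) / (4995832 − 4996177) = -0.01936
h(461604, 4996687) = 349.06 + (+0.002000)·(-45) + (-0.01936)·(510) = 349.06 -0.090 -9.875 = 339.095 m.

339.1 m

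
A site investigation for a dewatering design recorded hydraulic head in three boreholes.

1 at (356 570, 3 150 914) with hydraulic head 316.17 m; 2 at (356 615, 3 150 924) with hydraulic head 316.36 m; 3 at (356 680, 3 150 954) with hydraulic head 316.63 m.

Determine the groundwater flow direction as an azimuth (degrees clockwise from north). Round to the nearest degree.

Differences from 1: to 2 (Δx, Δy, Δh) = (45, 10, +0.19); to 3 = (110, 40, +0.46).
Determinant of the coordinate differences = 45·40 − 110·10 = 700.
∂h/∂x = [(+0.19)·40 − (+0.46)·10] / 700 = +0.004286
∂h/∂y = [45·(+0.46) − 110·(+0.19)] / 700 = -0.0002857
Flow direction (−∇h) has components (-0.004286 E, +0.0002857 N).
Azimuth = atan2(E, N) = atan2(-0.004286, +0.0002857) = 273.8° ≈ 274°.

274°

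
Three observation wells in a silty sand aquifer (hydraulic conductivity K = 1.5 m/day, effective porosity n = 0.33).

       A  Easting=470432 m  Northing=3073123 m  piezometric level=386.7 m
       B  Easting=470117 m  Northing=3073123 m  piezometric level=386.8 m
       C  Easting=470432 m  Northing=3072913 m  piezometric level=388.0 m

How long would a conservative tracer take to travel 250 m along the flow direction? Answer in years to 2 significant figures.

24 years

∂h/∂x = (386.8 − 386.7) / (470117 − 470432) = -0.0003175
∂h/∂y = (388.0 − 386.7) / (3072913 − 3073123) = -0.006190
|∇h| = √(-0.0003175² + -0.006190²) = 0.006198
Seepage velocity v = K·i/n = 1.5 × 0.006198 / 0.33 = 0.02817 m/day.
t = 250 / 0.02817 = 8875 days = 24.3 years.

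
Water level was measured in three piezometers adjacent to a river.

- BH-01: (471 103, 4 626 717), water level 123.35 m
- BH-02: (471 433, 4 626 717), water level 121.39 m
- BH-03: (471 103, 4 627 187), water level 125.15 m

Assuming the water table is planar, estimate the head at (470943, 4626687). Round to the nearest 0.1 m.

124.2 m

∂h/∂x = (121.39 − 123.35) / (471433 − 471103) = -0.005939
∂h/∂y = (125.15 − 123.35) / (4627187 − 4626717) = +0.003830
h(470943, 4626687) = 123.35 + (-0.005939)·(-160) + (+0.003830)·(-30) = 123.35 +0.950 -0.115 = 124.185 m.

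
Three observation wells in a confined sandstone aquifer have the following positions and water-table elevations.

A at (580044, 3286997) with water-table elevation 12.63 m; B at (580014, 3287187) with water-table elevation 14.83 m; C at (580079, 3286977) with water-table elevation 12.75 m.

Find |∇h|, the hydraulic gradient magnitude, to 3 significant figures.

Differences from A: to B (Δx, Δy, Δh) = (-30, 190, +2.20); to C = (35, -20, +0.12).
Determinant of the coordinate differences = (-30)·(-20) − 35·190 = -6050.
∂h/∂x = [(+2.20)·(-20) − (+0.12)·190] / -6050 = +0.01104
∂h/∂y = [(-30)·(+0.12) − 35·(+2.20)] / -6050 = +0.01332
|∇h| = √(0.01104² + 0.01332²) = 0.0173

0.0173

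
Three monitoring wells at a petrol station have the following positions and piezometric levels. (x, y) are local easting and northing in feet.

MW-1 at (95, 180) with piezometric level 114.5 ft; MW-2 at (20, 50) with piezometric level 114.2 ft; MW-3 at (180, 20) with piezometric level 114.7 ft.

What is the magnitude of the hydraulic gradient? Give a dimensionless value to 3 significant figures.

0.00324

Taking MW-1 as reference: MW-2−MW-1 = (-75, -130, -0.3); MW-3−MW-1 = (85, -160, +0.2).
Solve a·Δx + b·Δy = Δh: det = (-75)·(-160) − 85·(-130) = 23050.
∂h/∂x = [(-0.3)·(-160) − (+0.2)·(-130)] / 23050 = +0.003210
∂h/∂y = [(-75)·(+0.2) − 85·(-0.3)] / 23050 = +0.0004555
|∇h| = √(0.003210² + 0.0004555²) = 0.003242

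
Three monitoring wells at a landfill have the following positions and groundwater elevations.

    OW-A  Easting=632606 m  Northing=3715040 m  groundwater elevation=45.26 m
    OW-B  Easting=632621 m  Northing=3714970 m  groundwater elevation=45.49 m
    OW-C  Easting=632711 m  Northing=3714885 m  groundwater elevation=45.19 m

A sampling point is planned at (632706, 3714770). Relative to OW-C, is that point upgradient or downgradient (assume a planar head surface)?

Taking OW-A as reference: OW-B−OW-A = (15, -70, +0.23); OW-C−OW-A = (105, -155, -0.07).
Determinant of the coordinate differences = 15·(-155) − 105·(-70) = 5025.
∂h/∂x = [(+0.23)·(-155) − (-0.07)·(-70)] / 5025 = -0.008070
∂h/∂y = [15·(-0.07) − 105·(+0.23)] / 5025 = -0.005015
Head at (632706, 3714770) = 45.26 + (-0.008070)·(100) + (-0.005015)·(-270) = 45.81 m.
That is higher than the 45.19 m at OW-C, so the point is upgradient.

upgradient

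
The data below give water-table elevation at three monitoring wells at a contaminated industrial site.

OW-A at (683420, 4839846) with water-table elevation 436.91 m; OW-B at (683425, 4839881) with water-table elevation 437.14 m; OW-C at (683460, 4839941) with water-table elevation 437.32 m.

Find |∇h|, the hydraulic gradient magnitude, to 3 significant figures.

0.0112

Taking OW-A as reference: OW-B−OW-A = (5, 35, +0.23); OW-C−OW-A = (40, 95, +0.41).
Solve a·Δx + b·Δy = Δh: det = 5·95 − 40·35 = -925.
∂h/∂x = [(+0.23)·95 − (+0.41)·35] / -925 = -0.008108
∂h/∂y = [5·(+0.41) − 40·(+0.23)] / -925 = +0.007730
|∇h| = √(-0.008108² + 0.007730²) = 0.0112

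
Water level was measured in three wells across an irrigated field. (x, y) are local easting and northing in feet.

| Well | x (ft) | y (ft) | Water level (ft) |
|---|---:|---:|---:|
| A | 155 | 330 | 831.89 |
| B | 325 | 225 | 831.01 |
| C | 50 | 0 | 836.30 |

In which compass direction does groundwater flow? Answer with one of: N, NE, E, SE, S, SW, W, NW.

NE

With h = a·x + b·y + c and A as origin, the differences give:
  170·a + (-105)·b = -0.88
  (-105)·a + (-330)·b = +4.41
Eliminate b (×(-330) and ×(-105), subtract): -67125·a = 753.450 → a = ∂h/∂x = -0.01122
Back-substitute: b = ∂h/∂y = -0.009792.
Flow = −∇h = (+0.01122 east, +0.009792 north), which points northeast.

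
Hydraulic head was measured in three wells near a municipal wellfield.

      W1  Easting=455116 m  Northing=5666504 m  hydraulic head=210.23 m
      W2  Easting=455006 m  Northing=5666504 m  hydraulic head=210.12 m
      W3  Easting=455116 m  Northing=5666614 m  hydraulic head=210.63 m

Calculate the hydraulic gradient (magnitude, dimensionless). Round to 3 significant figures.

∂h/∂x = (210.12 − 210.23) / (455006 − 455116) = +0.0010000
∂h/∂y = (210.63 − 210.23) / (5666614 − 5666504) = +0.003636
|∇h| = √(0.0010000² + 0.003636²) = 0.003771

0.00377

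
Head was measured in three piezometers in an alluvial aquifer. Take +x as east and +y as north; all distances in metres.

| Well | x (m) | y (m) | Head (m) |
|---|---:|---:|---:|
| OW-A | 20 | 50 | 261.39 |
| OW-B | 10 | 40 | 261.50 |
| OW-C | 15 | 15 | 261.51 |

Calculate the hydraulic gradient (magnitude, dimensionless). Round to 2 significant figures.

0.0091

Differences from OW-A: to OW-B (Δx, Δy, Δh) = (-10, -10, +0.11); to OW-C = (-5, -35, +0.12).
Solve a·Δx + b·Δy = Δh: det = (-10)·(-35) − (-5)·(-10) = 300.
∂h/∂x = [(+0.11)·(-35) − (+0.12)·(-10)] / 300 = -0.008833
∂h/∂y = [(-10)·(+0.12) − (-5)·(+0.11)] / 300 = -0.002167
|∇h| = √(-0.008833² + -0.002167²) = 0.009095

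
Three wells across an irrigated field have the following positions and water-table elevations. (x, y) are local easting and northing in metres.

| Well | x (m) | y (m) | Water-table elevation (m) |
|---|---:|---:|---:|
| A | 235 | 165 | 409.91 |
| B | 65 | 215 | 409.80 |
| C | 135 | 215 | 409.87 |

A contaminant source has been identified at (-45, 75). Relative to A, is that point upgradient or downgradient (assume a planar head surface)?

Taking A as reference: B−A = (-170, 50, -0.11); C−A = (-100, 50, -0.04).
Solve a·Δx + b·Δy = Δh: det = (-170)·50 − (-100)·50 = -3500.
∂h/∂x = [(-0.11)·50 − (-0.04)·50] / -3500 = +0.0010000
∂h/∂y = [(-170)·(-0.04) − (-100)·(-0.11)] / -3500 = +0.001200
Head at (-45, 75) = 409.91 + (+0.0010000)·(-280) + (+0.001200)·(-90) = 409.52 m.
That is lower than the 409.91 m at A, so the point is downgradient.

downgradient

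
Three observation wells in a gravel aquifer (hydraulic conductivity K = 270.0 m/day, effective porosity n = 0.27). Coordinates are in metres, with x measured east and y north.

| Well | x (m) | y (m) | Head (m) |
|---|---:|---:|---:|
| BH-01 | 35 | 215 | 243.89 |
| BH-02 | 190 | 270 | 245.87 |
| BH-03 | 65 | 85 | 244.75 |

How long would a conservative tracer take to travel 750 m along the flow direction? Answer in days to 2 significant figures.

52 days

Differences from BH-01: to BH-02 (Δx, Δy, Δh) = (155, 55, +1.98); to BH-03 = (30, -130, +0.86).
Determinant of the coordinate differences = 155·(-130) − 30·55 = -21800.
∂h/∂x = [(+1.98)·(-130) − (+0.86)·55] / -21800 = +0.01398
∂h/∂y = [155·(+0.86) − 30·(+1.98)] / -21800 = -0.003390
|∇h| = √(0.01398² + -0.003390²) = 0.01439
Seepage velocity v = K·i/n = 270.0 × 0.01439 / 0.27 = 14.39 m/day.
t = 750 / 14.39 = 52.12 days.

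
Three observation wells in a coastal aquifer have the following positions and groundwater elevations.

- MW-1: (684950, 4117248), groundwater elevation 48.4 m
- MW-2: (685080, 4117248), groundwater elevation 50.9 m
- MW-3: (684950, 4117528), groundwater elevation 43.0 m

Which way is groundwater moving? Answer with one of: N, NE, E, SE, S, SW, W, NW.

∂h/∂x = (50.9 − 48.4) / (685080 − 684950) = +0.01923
∂h/∂y = (43.0 − 48.4) / (4117528 − 4117248) = -0.01929
Flow = −∇h = (-0.01923 east, +0.01929 north), which points northwest.

NW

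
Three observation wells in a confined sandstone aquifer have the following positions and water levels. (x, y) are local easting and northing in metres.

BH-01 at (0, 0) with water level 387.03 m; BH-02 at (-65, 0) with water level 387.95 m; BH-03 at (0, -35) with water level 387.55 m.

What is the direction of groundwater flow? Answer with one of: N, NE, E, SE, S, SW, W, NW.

NE

∂h/∂x = (387.95 − 387.03) / (-65 − 0) = -0.01415
∂h/∂y = (387.55 − 387.03) / (-35 − 0) = -0.01486
Flow = −∇h = (+0.01415 east, +0.01486 north), which points northeast.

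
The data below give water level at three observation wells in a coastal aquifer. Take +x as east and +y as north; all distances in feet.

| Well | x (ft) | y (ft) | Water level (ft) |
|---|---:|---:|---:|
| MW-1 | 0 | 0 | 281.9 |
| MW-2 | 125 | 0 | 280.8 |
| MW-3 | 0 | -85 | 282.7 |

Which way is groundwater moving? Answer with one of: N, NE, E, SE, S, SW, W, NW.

NE

∂h/∂x = (280.8 − 281.9) / (125 − 0) = -0.008800
∂h/∂y = (282.7 − 281.9) / (-85 − 0) = -0.009412
Flow = −∇h = (+0.008800 east, +0.009412 north), which points northeast.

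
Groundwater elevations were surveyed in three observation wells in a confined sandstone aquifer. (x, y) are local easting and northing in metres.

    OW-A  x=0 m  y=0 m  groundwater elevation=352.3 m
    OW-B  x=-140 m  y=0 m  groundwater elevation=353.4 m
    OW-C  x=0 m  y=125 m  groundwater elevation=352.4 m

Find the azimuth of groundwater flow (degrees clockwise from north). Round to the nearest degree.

∂h/∂x = (353.4 − 352.3) / (-140 − 0) = -0.007857
∂h/∂y = (352.4 − 352.3) / (125 − 0) = +0.0008000
Flow direction (−∇h) has components (+0.007857 E, -0.0008000 N).
Azimuth = atan2(E, N) = atan2(+0.007857, -0.0008000) = 95.8° ≈ 096°.

096°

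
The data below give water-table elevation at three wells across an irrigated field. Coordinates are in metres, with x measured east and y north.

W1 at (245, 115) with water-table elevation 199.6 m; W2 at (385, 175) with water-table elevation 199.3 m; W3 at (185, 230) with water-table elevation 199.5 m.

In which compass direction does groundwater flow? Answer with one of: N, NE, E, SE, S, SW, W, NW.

NE

Taking W1 as reference: W2−W1 = (140, 60, -0.3); W3−W1 = (-60, 115, -0.1).
Solve a·Δx + b·Δy = Δh: det = 140·115 − (-60)·60 = 19700.
∂h/∂x = [(-0.3)·115 − (-0.1)·60] / 19700 = -0.001447
∂h/∂y = [140·(-0.1) − (-60)·(-0.3)] / 19700 = -0.001624
Flow = −∇h = (+0.001447 east, +0.001624 north), which points northeast.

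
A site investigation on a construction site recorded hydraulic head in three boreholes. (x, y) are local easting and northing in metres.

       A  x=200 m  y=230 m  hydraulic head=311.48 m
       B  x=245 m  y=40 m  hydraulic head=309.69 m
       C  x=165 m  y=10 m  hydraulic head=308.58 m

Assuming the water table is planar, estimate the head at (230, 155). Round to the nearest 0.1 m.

Taking A as reference: B−A = (45, -190, -1.79); C−A = (-35, -220, -2.90).
Determinant of the coordinate differences = 45·(-220) − (-35)·(-190) = -16550.
∂h/∂x = [(-1.79)·(-220) − (-2.90)·(-190)] / -16550 = +0.009498
∂h/∂y = [45·(-2.90) − (-35)·(-1.79)] / -16550 = +0.01167
h(230, 155) = 311.48 + (+0.009498)·(30) + (+0.01167)·(-75) = 311.48 +0.285 -0.875 = 310.890 m.

310.9 m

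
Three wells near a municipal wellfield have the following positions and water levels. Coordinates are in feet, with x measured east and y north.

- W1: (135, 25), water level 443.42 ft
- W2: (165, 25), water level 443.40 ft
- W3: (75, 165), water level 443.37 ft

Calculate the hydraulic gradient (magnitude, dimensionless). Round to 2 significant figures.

Taking W1 as reference: W2−W1 = (30, 0, -0.02); W3−W1 = (-60, 140, -0.05).
Solve a·Δx + b·Δy = Δh: det = 30·140 − (-60)·0 = 4200.
∂h/∂x = [(-0.02)·140 − (-0.05)·0] / 4200 = -0.0006667
∂h/∂y = [30·(-0.05) − (-60)·(-0.02)] / 4200 = -0.0006429
|∇h| = √(-0.0006667² + -0.0006429²) = 0.0009262

0.00093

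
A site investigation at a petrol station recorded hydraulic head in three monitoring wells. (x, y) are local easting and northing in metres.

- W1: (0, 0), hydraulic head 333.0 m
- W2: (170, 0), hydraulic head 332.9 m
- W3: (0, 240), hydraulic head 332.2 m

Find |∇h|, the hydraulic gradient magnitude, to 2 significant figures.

0.0034

∂h/∂x = (332.9 − 333.0) / (170 − 0) = -0.0005882
∂h/∂y = (332.2 − 333.0) / (240 − 0) = -0.003333
|∇h| = √(-0.0005882² + -0.003333²) = 0.003385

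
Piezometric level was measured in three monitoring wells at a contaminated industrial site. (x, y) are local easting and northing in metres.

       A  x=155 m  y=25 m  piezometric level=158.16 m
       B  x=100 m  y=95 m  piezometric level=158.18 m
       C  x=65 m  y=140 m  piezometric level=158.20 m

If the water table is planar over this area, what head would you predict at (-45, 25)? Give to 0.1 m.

154.2 m

With h = a·x + b·y + c and A as origin, the differences give:
  (-55)·a + 70·b = +0.02
  (-90)·a + 115·b = +0.04
Eliminate b (×115 and ×70, subtract): -25·a = -0.500 → a = ∂h/∂x = +0.02000
Back-substitute: b = ∂h/∂y = +0.01600.
h(-45, 25) = 158.16 + (+0.02000)·(-200) + (+0.01600)·(0) = 158.16 -4.000 +0.000 = 154.160 m.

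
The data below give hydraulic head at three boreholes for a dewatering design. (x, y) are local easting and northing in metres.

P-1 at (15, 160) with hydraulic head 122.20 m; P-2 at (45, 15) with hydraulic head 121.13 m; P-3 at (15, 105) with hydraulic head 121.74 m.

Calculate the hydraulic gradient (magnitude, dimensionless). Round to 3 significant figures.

0.00962

With h = a·x + b·y + c and P-1 as origin, the differences give:
  30·a + (-145)·b = -1.07
  0·a + (-55)·b = -0.46
Eliminate b (×(-55) and ×(-145), subtract): -1650·a = -7.850 → a = ∂h/∂x = +0.004758
Back-substitute: b = ∂h/∂y = +0.008364.
|∇h| = √(0.004758² + 0.008364²) = 0.009623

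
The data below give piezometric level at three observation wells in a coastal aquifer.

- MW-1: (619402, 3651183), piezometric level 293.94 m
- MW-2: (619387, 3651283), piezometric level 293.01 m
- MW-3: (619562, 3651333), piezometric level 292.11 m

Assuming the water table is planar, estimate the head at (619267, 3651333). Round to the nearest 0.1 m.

292.8 m

Differences from MW-1: to MW-2 (Δx, Δy, Δh) = (-15, 100, -0.93); to MW-3 = (160, 150, -1.83).
Solve a·Δx + b·Δy = Δh: det = (-15)·150 − 160·100 = -18250.
∂h/∂x = [(-0.93)·150 − (-1.83)·100] / -18250 = -0.002384
∂h/∂y = [(-15)·(-1.83) − 160·(-0.93)] / -18250 = -0.009658
h(619267, 3651333) = 293.94 + (-0.002384)·(-135) + (-0.009658)·(150) = 293.94 +0.322 -1.449 = 292.813 m.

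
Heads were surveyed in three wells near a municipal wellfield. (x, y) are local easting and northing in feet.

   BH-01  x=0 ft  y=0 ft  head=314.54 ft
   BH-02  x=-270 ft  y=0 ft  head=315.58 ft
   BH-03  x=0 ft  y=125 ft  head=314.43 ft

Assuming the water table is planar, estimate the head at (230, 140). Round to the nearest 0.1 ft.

∂h/∂x = (315.58 − 314.54) / (-270 − 0) = -0.003852
∂h/∂y = (314.43 − 314.54) / (125 − 0) = -0.0008800
h(230, 140) = 314.54 + (-0.003852)·(230) + (-0.0008800)·(140) = 314.54 -0.886 -0.123 = 313.531 ft.

313.5 ft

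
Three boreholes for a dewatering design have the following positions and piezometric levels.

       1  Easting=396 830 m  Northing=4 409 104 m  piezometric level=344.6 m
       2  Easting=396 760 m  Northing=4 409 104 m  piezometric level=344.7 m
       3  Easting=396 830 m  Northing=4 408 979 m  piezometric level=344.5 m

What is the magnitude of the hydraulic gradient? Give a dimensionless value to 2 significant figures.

0.0016

∂h/∂x = (344.7 − 344.6) / (396760 − 396830) = -0.001429
∂h/∂y = (344.5 − 344.6) / (4408979 − 4409104) = +0.0008000
|∇h| = √(-0.001429² + 0.0008000²) = 0.001638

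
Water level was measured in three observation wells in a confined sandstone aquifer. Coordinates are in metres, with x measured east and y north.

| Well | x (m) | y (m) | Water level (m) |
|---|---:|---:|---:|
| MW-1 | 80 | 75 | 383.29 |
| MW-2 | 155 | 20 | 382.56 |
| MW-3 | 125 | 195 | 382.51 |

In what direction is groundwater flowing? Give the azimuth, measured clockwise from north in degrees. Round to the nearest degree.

Taking MW-1 as reference: MW-2−MW-1 = (75, -55, -0.73); MW-3−MW-1 = (45, 120, -0.78).
Determinant of the coordinate differences = 75·120 − 45·(-55) = 11475.
∂h/∂x = [(-0.73)·120 − (-0.78)·(-55)] / 11475 = -0.01137
∂h/∂y = [75·(-0.78) − 45·(-0.73)] / 11475 = -0.002235
Flow direction (−∇h) has components (+0.01137 E, +0.002235 N).
Azimuth = atan2(E, N) = atan2(+0.01137, +0.002235) = 78.9° ≈ 079°.

079°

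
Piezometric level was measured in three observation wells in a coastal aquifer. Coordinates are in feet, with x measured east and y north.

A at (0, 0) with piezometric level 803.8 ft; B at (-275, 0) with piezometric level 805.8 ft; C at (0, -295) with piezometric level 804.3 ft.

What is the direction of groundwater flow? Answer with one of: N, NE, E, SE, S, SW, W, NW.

E

∂h/∂x = (805.8 − 803.8) / (-275 − 0) = -0.007273
∂h/∂y = (804.3 − 803.8) / (-295 − 0) = -0.001695
Flow = −∇h = (+0.007273 east, +0.001695 north), which points east.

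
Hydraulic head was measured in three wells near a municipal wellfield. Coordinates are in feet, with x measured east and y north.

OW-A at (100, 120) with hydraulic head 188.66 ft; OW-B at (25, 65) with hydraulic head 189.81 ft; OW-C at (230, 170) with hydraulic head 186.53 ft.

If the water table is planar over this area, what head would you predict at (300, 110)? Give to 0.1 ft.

185.1 ft

Taking OW-A as reference: OW-B−OW-A = (-75, -55, +1.15); OW-C−OW-A = (130, 50, -2.13).
Solve a·Δx + b·Δy = Δh: det = (-75)·50 − 130·(-55) = 3400.
∂h/∂x = [(+1.15)·50 − (-2.13)·(-55)] / 3400 = -0.01754
∂h/∂y = [(-75)·(-2.13) − 130·(+1.15)] / 3400 = +0.003015
h(300, 110) = 188.66 + (-0.01754)·(200) + (+0.003015)·(-10) = 188.66 -3.509 -0.030 = 185.121 ft.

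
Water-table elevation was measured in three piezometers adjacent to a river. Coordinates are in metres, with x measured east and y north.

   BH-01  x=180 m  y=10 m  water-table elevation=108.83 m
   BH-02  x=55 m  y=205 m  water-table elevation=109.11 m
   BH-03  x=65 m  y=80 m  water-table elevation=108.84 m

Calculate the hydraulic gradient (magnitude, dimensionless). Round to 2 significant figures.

Taking BH-01 as reference: BH-02−BH-01 = (-125, 195, +0.28); BH-03−BH-01 = (-115, 70, +0.01).
Solve a·Δx + b·Δy = Δh: det = (-125)·70 − (-115)·195 = 13675.
∂h/∂x = [(+0.28)·70 − (+0.01)·195] / 13675 = +0.001291
∂h/∂y = [(-125)·(+0.01) − (-115)·(+0.28)] / 13675 = +0.002263
|∇h| = √(0.001291² + 0.002263²) = 0.002605

0.0026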